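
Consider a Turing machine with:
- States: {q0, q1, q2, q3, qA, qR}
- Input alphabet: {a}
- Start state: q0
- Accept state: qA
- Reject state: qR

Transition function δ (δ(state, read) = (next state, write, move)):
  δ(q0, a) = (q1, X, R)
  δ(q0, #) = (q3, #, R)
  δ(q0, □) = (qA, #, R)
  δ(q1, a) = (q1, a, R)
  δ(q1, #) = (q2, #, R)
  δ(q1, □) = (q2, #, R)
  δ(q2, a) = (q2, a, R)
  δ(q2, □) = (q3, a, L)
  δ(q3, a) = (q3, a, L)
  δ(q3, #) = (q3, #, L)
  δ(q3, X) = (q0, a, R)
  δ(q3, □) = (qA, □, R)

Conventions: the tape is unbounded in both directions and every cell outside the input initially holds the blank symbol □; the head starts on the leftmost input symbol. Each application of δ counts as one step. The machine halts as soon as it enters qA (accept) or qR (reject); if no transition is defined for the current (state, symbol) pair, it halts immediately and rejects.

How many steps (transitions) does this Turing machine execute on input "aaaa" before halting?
Trace (configuration after each step, as tape_left[state]tape_right with head position):
Step 0: [q0]aaaa (head at position 0)
Step 1: X[q1]aaa (head 1)
Step 2: Xa[q1]aa (head 2)
Step 3: Xaa[q1]a (head 3)
Step 4: Xaaa[q1]□ (head 4)
Step 5: Xaaa#[q2]□ (head 5)
Step 6: Xaaa[q3]#a (head 4)
Step 7: Xaa[q3]a#a (head 3)
Step 8: Xa[q3]aa#a (head 2)
Step 9: X[q3]aaa#a (head 1)
Step 10: [q3]Xaaa#a (head 0)
Step 11: a[q0]aaa#a (head 1)
Step 12: aX[q1]aa#a (head 2)
Step 13: aXa[q1]a#a (head 3)
Step 14: aXaa[q1]#a (head 4)
Step 15: aXaa#[q2]a (head 5)
Step 16: aXaa#a[q2]□ (head 6)
Step 17: aXaa#[q3]aa (head 5)
Step 18: aXaa[q3]#aa (head 4)
Step 19: aXa[q3]a#aa (head 3)
Step 20: aX[q3]aa#aa (head 2)
Step 21: a[q3]Xaa#aa (head 1)
Step 22: aa[q0]aa#aa (head 2)
Step 23: aaX[q1]a#aa (head 3)
Step 24: aaXa[q1]#aa (head 4)
Step 25: aaXa#[q2]aa (head 5)
Step 26: aaXa#a[q2]a (head 6)
Step 27: aaXa#aa[q2]□ (head 7)
Step 28: aaXa#a[q3]aa (head 6)
Step 29: aaXa#[q3]aaa (head 5)
Step 30: aaXa[q3]#aaa (head 4)
Step 31: aaX[q3]a#aaa (head 3)
Step 32: aa[q3]Xa#aaa (head 2)
Step 33: aaa[q0]a#aaa (head 3)
Step 34: aaaX[q1]#aaa (head 4)
Step 35: aaaX#[q2]aaa (head 5)
Step 36: aaaX#a[q2]aa (head 6)
Step 37: aaaX#aa[q2]a (head 7)
Step 38: aaaX#aaa[q2]□ (head 8)
Step 39: aaaX#aa[q3]aa (head 7)
Step 40: aaaX#a[q3]aaa (head 6)
Step 41: aaaX#[q3]aaaa (head 5)
Step 42: aaaX[q3]#aaaa (head 4)
Step 43: aaa[q3]X#aaaa (head 3)
Step 44: aaaa[q0]#aaaa (head 4)
Step 45: aaaa#[q3]aaaa (head 5)
Step 46: aaaa[q3]#aaaa (head 4)
Step 47: aaa[q3]a#aaaa (head 3)
Step 48: aa[q3]aa#aaaa (head 2)
Step 49: a[q3]aaa#aaaa (head 1)
Step 50: [q3]aaaa#aaaa (head 0)
Step 51: [q3]□aaaa#aaaa (head -1)
Step 52: □[qA]aaaa#aaaa (head 0)
The machine is in qA, so it halts and accepts.
Number of transitions executed: 52.

Final answer: 52 steps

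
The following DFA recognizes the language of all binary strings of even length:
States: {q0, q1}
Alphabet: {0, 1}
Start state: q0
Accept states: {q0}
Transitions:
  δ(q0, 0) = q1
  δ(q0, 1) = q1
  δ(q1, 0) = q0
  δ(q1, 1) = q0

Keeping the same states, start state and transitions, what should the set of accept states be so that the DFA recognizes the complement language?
The DFA is complete (every state has a transition on every symbol), so the complement
is recognized by the same DFA with accepting and non-accepting states swapped.
Original accept states: {q0}
Complement accept states = All states - Original accept states
= {q0, q1} - {q0}
= {q1}
Complement language: strings of ODD length

Final answer: {q1}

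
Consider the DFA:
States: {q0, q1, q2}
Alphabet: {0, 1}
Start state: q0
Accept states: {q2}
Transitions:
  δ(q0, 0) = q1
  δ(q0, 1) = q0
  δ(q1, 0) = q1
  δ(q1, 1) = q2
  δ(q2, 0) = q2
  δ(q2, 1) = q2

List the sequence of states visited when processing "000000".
Starting at q0
Read '0': q0 -> q1
Read '0': q1 -> q1
Read '0': q1 -> q1
Read '0': q1 -> q1
Read '0': q1 -> q1
Read '0': q1 -> q1

Final answer: q0 -> q1 -> q1 -> q1 -> q1 -> q1 -> q1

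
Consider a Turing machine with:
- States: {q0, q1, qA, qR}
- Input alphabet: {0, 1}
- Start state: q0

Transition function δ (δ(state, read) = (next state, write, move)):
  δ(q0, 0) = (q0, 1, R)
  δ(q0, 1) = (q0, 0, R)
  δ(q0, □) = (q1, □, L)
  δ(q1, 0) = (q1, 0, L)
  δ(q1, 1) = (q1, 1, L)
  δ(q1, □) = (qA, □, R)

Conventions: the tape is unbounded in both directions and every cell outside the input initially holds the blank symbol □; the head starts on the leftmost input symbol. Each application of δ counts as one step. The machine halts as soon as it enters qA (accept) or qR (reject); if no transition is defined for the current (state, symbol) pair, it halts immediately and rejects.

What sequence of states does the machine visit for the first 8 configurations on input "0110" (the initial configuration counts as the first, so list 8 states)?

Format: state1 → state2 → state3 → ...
Step 0: [q0]0110 (head at position 0)
Step 1: δ(q0, 0) = (q0, 1, R)  ⊢  1[q0]110 (head at position 1)
Step 2: δ(q0, 1) = (q0, 0, R)  ⊢  10[q0]10 (head at position 2)
Step 3: δ(q0, 1) = (q0, 0, R)  ⊢  100[q0]0 (head at position 3)
Step 4: δ(q0, 0) = (q0, 1, R)  ⊢  1001[q0]□ (head at position 4)
Step 5: δ(q0, □) = (q1, □, L)  ⊢  100[q1]1□ (head at position 3)
Step 6: δ(q1, 1) = (q1, 1, L)  ⊢  10[q1]01□ (head at position 2)
Step 7: δ(q1, 0) = (q1, 0, L)  ⊢  1[q1]001□ (head at position 1)
Reading off the states of these 8 configurations: q0 → q0 → q0 → q0 → q0 → q1 → q1 → q1

Final answer: q0 → q0 → q0 → q0 → q0 → q1 → q1 → q1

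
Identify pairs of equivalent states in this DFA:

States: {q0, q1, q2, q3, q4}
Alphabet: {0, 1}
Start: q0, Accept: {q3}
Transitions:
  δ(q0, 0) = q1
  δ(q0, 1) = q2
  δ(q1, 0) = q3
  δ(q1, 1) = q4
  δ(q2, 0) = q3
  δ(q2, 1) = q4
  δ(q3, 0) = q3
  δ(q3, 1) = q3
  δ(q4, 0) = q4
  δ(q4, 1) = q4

Using the table-filling algorithm:
Round 0 – mark pairs where exactly one state is accepting: (q0,q3), (q1,q3), (q2,q3), (q3,q4)
Round 1 – newly marked: (q0,q1) [on 0: q1 vs q3, already marked]; (q0,q2) [on 0: q1 vs q3, already marked]; (q1,q4) [on 0: q3 vs q4, already marked]; (q2,q4) [on 0: q3 vs q4, already marked]
Round 2 – newly marked: (q0,q4) [on 0: q1 vs q4, already marked]
No further pairs can be marked.
(q1, q2) unmarked: δ(q1,0)=q3, δ(q2,0)=q3; δ(q1,1)=q4, δ(q2,1)=q4 → equivalent
Equivalent pairs: (q1, q2)

Final answer: Equivalent pairs: (q1, q2)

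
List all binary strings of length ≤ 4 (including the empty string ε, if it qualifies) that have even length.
Checking every binary string of length 0 to 4:
  Length 0: accepted: ε | rejected: (none)
  Length 1: accepted: (none) | rejected: 0, 1
  Length 2: accepted: 00, 01, 10, 11 | rejected: (none)
  Length 3: accepted: (none) | rejected: 000, 001, 010, 011, 100, 101, 110, 111
  Length 4: accepted: 0000, 0001, 0010, 0011, 0100, 0101, 0110, 0111, 1000, 1001, 1010, 1011, 1100, 1101, 1110, 1111 | rejected: (none)
Total: 21 string(s).

Final answer: ε, 00, 01, 10, 11, 0000, 0001, 0010, 0011, 0100, 0101, 0110, 0111, 1000, 1001, 1010, 1011, 1100, 1101, 1110, 1111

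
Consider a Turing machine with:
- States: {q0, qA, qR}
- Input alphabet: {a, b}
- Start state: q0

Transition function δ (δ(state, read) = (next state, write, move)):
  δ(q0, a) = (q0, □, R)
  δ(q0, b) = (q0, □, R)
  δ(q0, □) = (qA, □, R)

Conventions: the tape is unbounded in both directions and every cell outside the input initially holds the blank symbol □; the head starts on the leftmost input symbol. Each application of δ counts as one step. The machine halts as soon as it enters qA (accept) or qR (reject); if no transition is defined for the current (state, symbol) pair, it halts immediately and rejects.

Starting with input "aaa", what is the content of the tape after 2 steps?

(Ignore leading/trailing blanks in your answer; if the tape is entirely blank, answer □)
Step 0: [q0]aaa (head at position 0)
Step 1: δ(q0, a) = (q0, □, R)  ⊢  □[q0]aa (head at position 1)
Step 2: δ(q0, a) = (q0, □, R)  ⊢  □□[q0]a (head at position 2)
Tape after 2 steps (ignoring surrounding blanks): a

Final answer: Tape: a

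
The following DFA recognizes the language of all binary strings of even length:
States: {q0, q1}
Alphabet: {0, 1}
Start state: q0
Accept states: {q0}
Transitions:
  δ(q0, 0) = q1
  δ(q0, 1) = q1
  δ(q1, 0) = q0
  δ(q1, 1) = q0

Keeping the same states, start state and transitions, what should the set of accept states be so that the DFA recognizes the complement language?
The DFA is complete (every state has a transition on every symbol), so the complement
is recognized by the same DFA with accepting and non-accepting states swapped.
Original accept states: {q0}
Complement accept states = All states - Original accept states
= {q0, q1} - {q0}
= {q1}
Complement language: strings of ODD length

Final answer: {q1}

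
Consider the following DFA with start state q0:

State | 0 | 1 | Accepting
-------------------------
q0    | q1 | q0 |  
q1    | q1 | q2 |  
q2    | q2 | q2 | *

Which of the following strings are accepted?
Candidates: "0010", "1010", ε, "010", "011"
"0010": q0 → q1 → q1 → q2 → q2; q2 is accepting → accepted
"1010": q0 → q0 → q1 → q2 → q2; q2 is accepting → accepted
ε: q0; q0 is not accepting → rejected
"010": q0 → q1 → q2 → q2; q2 is accepting → accepted
"011": q0 → q1 → q2 → q2; q2 is accepting → accepted

Final answer: "0010", "1010", "010", "011"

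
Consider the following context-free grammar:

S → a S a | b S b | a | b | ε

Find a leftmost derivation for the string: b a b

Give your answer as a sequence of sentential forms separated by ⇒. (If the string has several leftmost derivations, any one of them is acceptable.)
Start with S.
Step 1: the leftmost non-terminal is S; apply S → b S b:  b S b
Step 2: the leftmost non-terminal is S; apply S → a:  b a b

Final answer: S ⇒ b S b ⇒ b a b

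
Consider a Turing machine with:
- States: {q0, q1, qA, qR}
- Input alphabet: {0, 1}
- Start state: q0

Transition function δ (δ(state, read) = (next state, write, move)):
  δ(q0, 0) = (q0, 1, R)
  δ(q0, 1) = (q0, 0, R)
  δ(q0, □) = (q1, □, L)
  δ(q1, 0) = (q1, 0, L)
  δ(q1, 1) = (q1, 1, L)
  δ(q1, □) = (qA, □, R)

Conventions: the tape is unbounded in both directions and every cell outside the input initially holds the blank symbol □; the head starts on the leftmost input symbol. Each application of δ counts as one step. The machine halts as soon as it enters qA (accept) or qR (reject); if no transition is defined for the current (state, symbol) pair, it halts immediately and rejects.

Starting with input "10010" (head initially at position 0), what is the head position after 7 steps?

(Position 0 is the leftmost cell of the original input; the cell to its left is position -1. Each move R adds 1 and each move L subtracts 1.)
Step 0: [q0]10010 (head at position 0)
Step 1: δ(q0, 1) = (q0, 0, R)  ⊢  0[q0]0010 (head at position 1)
Step 2: δ(q0, 0) = (q0, 1, R)  ⊢  01[q0]010 (head at position 2)
Step 3: δ(q0, 0) = (q0, 1, R)  ⊢  011[q0]10 (head at position 3)
Step 4: δ(q0, 1) = (q0, 0, R)  ⊢  0110[q0]0 (head at position 4)
Step 5: δ(q0, 0) = (q0, 1, R)  ⊢  01101[q0]□ (head at position 5)
Step 6: δ(q0, □) = (q1, □, L)  ⊢  0110[q1]1□ (head at position 4)
Step 7: δ(q1, 1) = (q1, 1, L)  ⊢  011[q1]01□ (head at position 3)
Head position after 7 steps: 3

Final answer: Position 3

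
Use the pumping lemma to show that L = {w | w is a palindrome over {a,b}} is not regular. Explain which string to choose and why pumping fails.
Language: L = {w | w is a palindrome over {a,b}} (strings that read the same forwards and backwards)
Step 1: Assume for contradiction that L is regular, with pumping length p.
Step 2: Choose s = a^p b a^p. Then s ∈ L (it reads the same forwards and backwards) and |s| ≥ p.
Step 3: Consider any decomposition s = xyz with |xy| ≤ p and |y| > 0. Since |xy| ≤ p and the first p symbols of s are all a's, y = a^k for some k with 1 ≤ k ≤ p.
Step 4: Pumping up (i = 2): xy²z = a^(p+k) b a^p. Its reverse is a^p b a^(p+k) ≠ a^(p+k) b a^p (the single b is no longer in the middle), so xy²z is not a palindrome and xy²z ∉ L.
This contradicts the pumping lemma, so L is not regular.

Final answer: Choose s = a^p b a^p. Since |xy| ≤ p, y = a^k with k ≥ 1. Then xy²z = a^(p+k) b a^p is not a palindrome, so ∉ L.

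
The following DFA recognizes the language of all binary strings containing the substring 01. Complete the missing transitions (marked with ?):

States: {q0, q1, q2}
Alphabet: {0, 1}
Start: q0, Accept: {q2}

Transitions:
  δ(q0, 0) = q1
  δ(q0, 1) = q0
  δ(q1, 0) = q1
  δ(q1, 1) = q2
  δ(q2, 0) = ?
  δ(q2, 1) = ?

What each state remembers (consistent with the given transitions and accept states):
  q0: 01 not seen yet and the last symbol was not 0
  q1: 01 not seen yet and the last symbol was 0
  q2: the substring 01 has already been seen
Filling in the missing entries:
  δ(q2, 0): in q2 (the substring 01 has already been seen), after reading 0 we have: the substring 01 has already been seen → q2
  δ(q2, 1): in q2 (the substring 01 has already been seen), after reading 1 we have: the substring 01 has already been seen → q2

Final answer: δ(q2, 0) = q2; δ(q2, 1) = q2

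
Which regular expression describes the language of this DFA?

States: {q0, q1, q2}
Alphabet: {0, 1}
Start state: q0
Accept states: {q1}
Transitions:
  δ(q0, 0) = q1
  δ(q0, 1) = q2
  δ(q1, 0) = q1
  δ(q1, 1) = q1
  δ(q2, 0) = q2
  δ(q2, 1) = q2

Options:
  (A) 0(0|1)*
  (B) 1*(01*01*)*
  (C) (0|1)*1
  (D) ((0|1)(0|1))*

Testing sample strings against the DFA:
  '010' -> accepted
  '001' -> accepted
  '000' -> accepted
  '10010' -> rejected
Checking each option for a counterexample:
  (A) 0(0|1)*: agrees with the DFA on all strings of length ≤ 4
  (B) 1*(01*01*)*: ε is rejected by the DFA but matches the regex → eliminated
  (C) (0|1)*1: '0' is accepted by the DFA but does not match the regex → eliminated
  (D) ((0|1)(0|1))*: ε is rejected by the DFA but matches the regex → eliminated
Only (A) 0(0|1)* is consistent with the DFA.

Final answer: (A) 0(0|1)*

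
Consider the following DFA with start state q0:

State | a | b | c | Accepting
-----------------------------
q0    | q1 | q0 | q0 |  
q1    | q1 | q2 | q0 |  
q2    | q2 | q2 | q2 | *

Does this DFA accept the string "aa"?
Start in q0.
Read 'a': q0 → q1
Read 'a': q1 → q1
Final state q1 is not accepting, so the string is rejected.

Final answer: No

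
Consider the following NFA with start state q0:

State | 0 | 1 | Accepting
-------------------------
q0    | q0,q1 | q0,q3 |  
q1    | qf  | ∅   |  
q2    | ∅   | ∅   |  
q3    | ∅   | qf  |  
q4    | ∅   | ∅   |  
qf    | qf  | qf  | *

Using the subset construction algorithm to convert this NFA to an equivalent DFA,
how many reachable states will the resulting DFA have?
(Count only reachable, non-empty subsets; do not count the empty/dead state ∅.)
Start subset: {q0}
{q0}: on 0 → {q0, q1}, on 1 → {q0, q3}
{q0, q1}: on 0 → {q0, q1, qf}, on 1 → {q0, q3}
{q0, q3}: on 0 → {q0, q1}, on 1 → {q0, q3, qf}
{q0, q1, qf}: on 0 → {q0, q1, qf}, on 1 → {q0, q3, qf}
{q0, q3, qf}: on 0 → {q0, q1, qf}, on 1 → {q0, q3, qf}
Reachable non-empty subsets: {q0}, {q0, q1}, {q0, q3}, {q0, q1, qf}, {q0, q3, qf} — 5 in total.

Final answer: 5 states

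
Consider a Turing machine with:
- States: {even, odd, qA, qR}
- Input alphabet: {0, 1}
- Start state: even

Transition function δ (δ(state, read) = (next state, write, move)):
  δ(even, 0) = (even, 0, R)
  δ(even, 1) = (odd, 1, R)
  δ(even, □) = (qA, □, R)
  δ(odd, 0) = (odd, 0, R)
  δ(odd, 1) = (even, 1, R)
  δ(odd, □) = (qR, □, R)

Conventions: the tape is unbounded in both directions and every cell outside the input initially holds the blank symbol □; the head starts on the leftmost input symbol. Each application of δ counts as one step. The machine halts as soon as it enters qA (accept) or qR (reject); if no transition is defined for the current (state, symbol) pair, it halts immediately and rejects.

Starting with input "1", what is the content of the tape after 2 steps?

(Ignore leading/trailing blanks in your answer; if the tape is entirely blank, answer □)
Step 0: [even]1 (head at position 0)
Step 1: δ(even, 1) = (odd, 1, R)  ⊢  1[odd]□ (head at position 1)
Step 2: δ(odd, □) = (qR, □, R)  ⊢  1□[qR]□ (head at position 2)
Tape after 2 steps (ignoring surrounding blanks): 1

Final answer: Tape: 1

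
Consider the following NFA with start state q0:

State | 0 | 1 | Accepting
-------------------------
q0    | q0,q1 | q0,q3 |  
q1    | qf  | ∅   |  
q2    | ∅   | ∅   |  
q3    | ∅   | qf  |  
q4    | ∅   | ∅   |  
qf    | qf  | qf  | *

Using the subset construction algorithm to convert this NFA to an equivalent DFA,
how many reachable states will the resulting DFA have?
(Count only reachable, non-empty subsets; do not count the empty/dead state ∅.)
Start subset: {q0}
{q0}: on 0 → {q0, q1}, on 1 → {q0, q3}
{q0, q1}: on 0 → {q0, q1, qf}, on 1 → {q0, q3}
{q0, q3}: on 0 → {q0, q1}, on 1 → {q0, q3, qf}
{q0, q1, qf}: on 0 → {q0, q1, qf}, on 1 → {q0, q3, qf}
{q0, q3, qf}: on 0 → {q0, q1, qf}, on 1 → {q0, q3, qf}
Reachable non-empty subsets: {q0}, {q0, q1}, {q0, q3}, {q0, q1, qf}, {q0, q3, qf} — 5 in total.

Final answer: 5 states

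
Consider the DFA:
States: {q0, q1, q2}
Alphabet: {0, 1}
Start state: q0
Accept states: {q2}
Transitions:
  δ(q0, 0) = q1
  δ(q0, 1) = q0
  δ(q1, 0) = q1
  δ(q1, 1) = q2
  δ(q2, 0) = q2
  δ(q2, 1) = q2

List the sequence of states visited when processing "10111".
Starting at q0
Read '1': q0 -> q0
Read '0': q0 -> q1
Read '1': q1 -> q2
Read '1': q2 -> q2
Read '1': q2 -> q2

Final answer: q0 -> q0 -> q1 -> q2 -> q2 -> q2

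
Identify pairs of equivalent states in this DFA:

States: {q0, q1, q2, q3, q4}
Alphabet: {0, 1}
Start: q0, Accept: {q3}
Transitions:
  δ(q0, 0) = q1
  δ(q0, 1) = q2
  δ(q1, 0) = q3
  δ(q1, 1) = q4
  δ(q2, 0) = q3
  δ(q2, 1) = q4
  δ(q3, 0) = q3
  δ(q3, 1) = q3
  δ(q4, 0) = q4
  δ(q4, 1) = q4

Using the table-filling algorithm:
Round 0 – mark pairs where exactly one state is accepting: (q0,q3), (q1,q3), (q2,q3), (q3,q4)
Round 1 – newly marked: (q0,q1) [on 0: q1 vs q3, already marked]; (q0,q2) [on 0: q1 vs q3, already marked]; (q1,q4) [on 0: q3 vs q4, already marked]; (q2,q4) [on 0: q3 vs q4, already marked]
Round 2 – newly marked: (q0,q4) [on 0: q1 vs q4, already marked]
No further pairs can be marked.
(q1, q2) unmarked: δ(q1,0)=q3, δ(q2,0)=q3; δ(q1,1)=q4, δ(q2,1)=q4 → equivalent
Equivalent pairs: (q1, q2)

Final answer: Equivalent pairs: (q1, q2)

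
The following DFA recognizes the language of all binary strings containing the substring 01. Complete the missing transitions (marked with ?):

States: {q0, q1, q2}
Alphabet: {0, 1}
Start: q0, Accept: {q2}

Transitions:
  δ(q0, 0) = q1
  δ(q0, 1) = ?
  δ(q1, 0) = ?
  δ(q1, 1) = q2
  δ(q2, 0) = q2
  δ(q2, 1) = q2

What each state remembers (consistent with the given transitions and accept states):
  q0: 01 not seen yet and the last symbol was not 0
  q1: 01 not seen yet and the last symbol was 0
  q2: the substring 01 has already been seen
Filling in the missing entries:
  δ(q0, 1): in q0 (01 not seen yet and the last symbol was not 0), after reading 1 we have: 01 not seen yet and the last symbol was not 0 → q0
  δ(q1, 0): in q1 (01 not seen yet and the last symbol was 0), after reading 0 we have: 01 not seen yet and the last symbol was 0 → q1

Final answer: δ(q0, 1) = q0; δ(q1, 0) = q1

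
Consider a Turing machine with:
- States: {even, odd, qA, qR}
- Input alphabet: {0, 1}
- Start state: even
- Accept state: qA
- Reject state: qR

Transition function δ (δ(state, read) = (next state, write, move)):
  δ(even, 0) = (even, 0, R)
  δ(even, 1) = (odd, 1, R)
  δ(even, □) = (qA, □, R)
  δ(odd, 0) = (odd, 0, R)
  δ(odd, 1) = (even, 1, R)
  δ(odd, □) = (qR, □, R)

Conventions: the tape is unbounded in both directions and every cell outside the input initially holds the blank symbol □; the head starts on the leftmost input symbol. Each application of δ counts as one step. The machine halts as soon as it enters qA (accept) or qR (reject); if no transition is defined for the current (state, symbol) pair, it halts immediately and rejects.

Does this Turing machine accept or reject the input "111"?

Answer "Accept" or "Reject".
Step 0: [even]111 (head at position 0)
Step 1: δ(even, 1) = (odd, 1, R)  ⊢  1[odd]11 (head at position 1)
Step 2: δ(odd, 1) = (even, 1, R)  ⊢  11[even]1 (head at position 2)
Step 3: δ(even, 1) = (odd, 1, R)  ⊢  111[odd]□ (head at position 3)
Step 4: δ(odd, □) = (qR, □, R)  ⊢  111□[qR]□ (head at position 4)
The machine is in qR, so it halts and rejects.

Final answer: Reject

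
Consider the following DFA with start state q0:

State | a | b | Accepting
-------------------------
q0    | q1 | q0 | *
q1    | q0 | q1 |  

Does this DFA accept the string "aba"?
Start in q0.
Read 'a': q0 → q1
Read 'b': q1 → q1
Read 'a': q1 → q0
Final state q0 is accepting, so the string is accepted.

Final answer: Yes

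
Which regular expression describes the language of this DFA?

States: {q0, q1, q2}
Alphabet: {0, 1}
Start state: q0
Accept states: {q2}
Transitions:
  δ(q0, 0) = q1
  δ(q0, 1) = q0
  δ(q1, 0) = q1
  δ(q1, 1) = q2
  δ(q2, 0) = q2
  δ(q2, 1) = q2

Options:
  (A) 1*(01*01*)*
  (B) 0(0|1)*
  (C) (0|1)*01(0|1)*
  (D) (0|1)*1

Testing sample strings against the DFA:
  '0000' -> rejected
  '1001' -> accepted
  '001' -> accepted
  '1110' -> rejected
Checking each option for a counterexample:
  (A) 1*(01*01*)*: ε is rejected by the DFA but matches the regex → eliminated
  (B) 0(0|1)*: '0' is rejected by the DFA but matches the regex → eliminated
  (C) (0|1)*01(0|1)*: agrees with the DFA on all strings of length ≤ 4
  (D) (0|1)*1: '1' is rejected by the DFA but matches the regex → eliminated
Only (C) (0|1)*01(0|1)* is consistent with the DFA.

Final answer: (C) (0|1)*01(0|1)*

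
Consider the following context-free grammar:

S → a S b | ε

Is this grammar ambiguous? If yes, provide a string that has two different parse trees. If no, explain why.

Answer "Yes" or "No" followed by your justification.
At every step exactly one production applies: if the remaining string to generate is non-empty it starts with a and ends with b, forcing S → a S b; if it is empty, S → ε is forced. Hence each string a^n b^n has exactly one derivation (S → a S b applied n times, then S → ε) and one parse tree.

Final answer: No - the grammar is unambiguous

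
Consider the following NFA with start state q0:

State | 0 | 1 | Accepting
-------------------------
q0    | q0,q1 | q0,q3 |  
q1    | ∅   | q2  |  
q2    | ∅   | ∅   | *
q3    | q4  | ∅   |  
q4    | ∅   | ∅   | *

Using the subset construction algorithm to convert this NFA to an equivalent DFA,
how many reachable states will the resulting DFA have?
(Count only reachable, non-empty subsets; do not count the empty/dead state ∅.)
Start subset: {q0}
{q0}: on 0 → {q0, q1}, on 1 → {q0, q3}
{q0, q1}: on 0 → {q0, q1}, on 1 → {q0, q2, q3}
{q0, q3}: on 0 → {q0, q1, q4}, on 1 → {q0, q3}
{q0, q2, q3}: on 0 → {q0, q1, q4}, on 1 → {q0, q3}
{q0, q1, q4}: on 0 → {q0, q1}, on 1 → {q0, q2, q3}
Reachable non-empty subsets: {q0}, {q0, q1}, {q0, q3}, {q0, q2, q3}, {q0, q1, q4} — 5 in total.

Final answer: 5 states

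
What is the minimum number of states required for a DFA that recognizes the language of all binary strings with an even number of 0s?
Language: binary strings with an even number of 0s
Lower bound (Myhill–Nerode): the prefixes ε, 0 are pairwise distinguishable:
  ε vs 0: suffix ε distinguishes them (ε has zero 0s (accepted), 0 has one 0 (rejected))
So any DFA needs at least 2 states.
Upper bound: a DFA with 2 states exists (one state per class above).
Minimum states: 2

Final answer: 2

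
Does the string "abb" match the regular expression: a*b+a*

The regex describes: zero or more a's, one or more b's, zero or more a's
Yes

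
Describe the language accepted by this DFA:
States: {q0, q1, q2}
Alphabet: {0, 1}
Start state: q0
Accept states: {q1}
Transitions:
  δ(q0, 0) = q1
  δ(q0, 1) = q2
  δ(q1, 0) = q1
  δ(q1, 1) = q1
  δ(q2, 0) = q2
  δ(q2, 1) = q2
Analyzing the DFA structure:
Start state: q0
Accept states: {q1}
Interpreting what each state remembers (checking against the transitions):
  q0: nothing has been read yet
  q1: the first symbol was 0
  q2: the first symbol was 1 (trap state)
  δ(q0, 0): in q0 (nothing has been read yet), after reading 0 we have: the first symbol was 0 → q1
  δ(q0, 1): in q0 (nothing has been read yet), after reading 1 we have: the first symbol was 1 (trap state) → q2
  δ(q1, 0): in q1 (the first symbol was 0), after reading 0 we have: the first symbol was 0 → q1
  δ(q1, 1): in q1 (the first symbol was 0), after reading 1 we have: the first symbol was 0 → q1
  δ(q2, 0): in q2 (the first symbol was 1 (trap state)), after reading 0 we have: the first symbol was 1 (trap state) → q2
  δ(q2, 1): in q2 (the first symbol was 1 (trap state)), after reading 1 we have: the first symbol was 1 (trap state) → q2
A string is accepted iff it ends in {q1}, i.e. the first symbol was 0.
Language: All binary strings starting with 0

Final answer: All binary strings starting with 0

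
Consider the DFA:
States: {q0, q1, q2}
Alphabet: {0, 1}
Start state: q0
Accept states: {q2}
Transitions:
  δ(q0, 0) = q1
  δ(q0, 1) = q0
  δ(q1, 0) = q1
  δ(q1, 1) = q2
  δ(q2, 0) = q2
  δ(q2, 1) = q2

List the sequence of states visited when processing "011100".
Starting at q0
Read '0': q0 -> q1
Read '1': q1 -> q2
Read '1': q2 -> q2
Read '1': q2 -> q2
Read '0': q2 -> q2
Read '0': q2 -> q2

Final answer: q0 -> q1 -> q2 -> q2 -> q2 -> q2 -> q2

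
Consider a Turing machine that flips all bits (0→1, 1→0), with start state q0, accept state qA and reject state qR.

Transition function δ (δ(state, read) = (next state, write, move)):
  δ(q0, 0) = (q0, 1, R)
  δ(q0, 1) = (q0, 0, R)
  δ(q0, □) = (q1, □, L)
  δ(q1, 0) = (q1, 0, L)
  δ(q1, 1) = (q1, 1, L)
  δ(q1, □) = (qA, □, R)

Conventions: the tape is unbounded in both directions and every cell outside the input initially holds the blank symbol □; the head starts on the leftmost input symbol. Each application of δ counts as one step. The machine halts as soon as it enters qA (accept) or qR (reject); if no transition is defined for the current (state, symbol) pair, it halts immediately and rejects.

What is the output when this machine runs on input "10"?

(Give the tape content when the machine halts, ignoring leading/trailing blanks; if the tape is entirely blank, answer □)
Step 0: [q0]10 (head at position 0)
Step 1: δ(q0, 1) = (q0, 0, R)  ⊢  0[q0]0 (head at position 1)
Step 2: δ(q0, 0) = (q0, 1, R)  ⊢  01[q0]□ (head at position 2)
Step 3: δ(q0, □) = (q1, □, L)  ⊢  0[q1]1□ (head at position 1)
Step 4: δ(q1, 1) = (q1, 1, L)  ⊢  [q1]01□ (head at position 0)
Step 5: δ(q1, 0) = (q1, 0, L)  ⊢  [q1]□01□ (head at position -1)
Step 6: δ(q1, □) = (qA, □, R)  ⊢  □[qA]01□ (head at position 0)
The machine is in qA, so it halts and accepts.
Tape content when halted (ignoring surrounding blanks): 01

Final answer: Output: 01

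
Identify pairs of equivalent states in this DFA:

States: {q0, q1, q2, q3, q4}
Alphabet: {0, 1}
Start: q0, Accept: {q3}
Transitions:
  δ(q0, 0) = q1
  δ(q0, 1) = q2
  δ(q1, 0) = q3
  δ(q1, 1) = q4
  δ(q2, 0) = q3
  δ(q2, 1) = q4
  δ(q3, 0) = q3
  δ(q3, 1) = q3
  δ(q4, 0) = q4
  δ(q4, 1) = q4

Using the table-filling algorithm:
Round 0 – mark pairs where exactly one state is accepting: (q0,q3), (q1,q3), (q2,q3), (q3,q4)
Round 1 – newly marked: (q0,q1) [on 0: q1 vs q3, already marked]; (q0,q2) [on 0: q1 vs q3, already marked]; (q1,q4) [on 0: q3 vs q4, already marked]; (q2,q4) [on 0: q3 vs q4, already marked]
Round 2 – newly marked: (q0,q4) [on 0: q1 vs q4, already marked]
No further pairs can be marked.
(q1, q2) unmarked: δ(q1,0)=q3, δ(q2,0)=q3; δ(q1,1)=q4, δ(q2,1)=q4 → equivalent
Equivalent pairs: (q1, q2)

Final answer: Equivalent pairs: (q1, q2)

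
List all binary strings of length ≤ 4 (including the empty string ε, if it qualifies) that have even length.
Checking every binary string of length 0 to 4:
  Length 0: accepted: ε | rejected: (none)
  Length 1: accepted: (none) | rejected: 0, 1
  Length 2: accepted: 00, 01, 10, 11 | rejected: (none)
  Length 3: accepted: (none) | rejected: 000, 001, 010, 011, 100, 101, 110, 111
  Length 4: accepted: 0000, 0001, 0010, 0011, 0100, 0101, 0110, 0111, 1000, 1001, 1010, 1011, 1100, 1101, 1110, 1111 | rejected: (none)
Total: 21 string(s).

Final answer: ε, 00, 01, 10, 11, 0000, 0001, 0010, 0011, 0100, 0101, 0110, 0111, 1000, 1001, 1010, 1011, 1100, 1101, 1110, 1111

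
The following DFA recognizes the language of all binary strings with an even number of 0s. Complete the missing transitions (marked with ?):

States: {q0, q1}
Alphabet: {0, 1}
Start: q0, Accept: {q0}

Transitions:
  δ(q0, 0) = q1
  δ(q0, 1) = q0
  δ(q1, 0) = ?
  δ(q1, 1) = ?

What each state remembers (consistent with the given transitions and accept states):
  q0: an even number of 0s has been read so far
  q1: an odd number of 0s has been read so far
Filling in the missing entries:
  δ(q1, 0): in q1 (an odd number of 0s has been read so far), after reading 0 we have: an even number of 0s has been read so far → q0
  δ(q1, 1): in q1 (an odd number of 0s has been read so far), after reading 1 we have: an odd number of 0s has been read so far → q1

Final answer: δ(q1, 0) = q0; δ(q1, 1) = q1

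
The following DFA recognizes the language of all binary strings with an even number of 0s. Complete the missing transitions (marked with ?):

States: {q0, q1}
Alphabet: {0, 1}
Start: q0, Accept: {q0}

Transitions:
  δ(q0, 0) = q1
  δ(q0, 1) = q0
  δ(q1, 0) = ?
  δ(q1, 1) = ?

What each state remembers (consistent with the given transitions and accept states):
  q0: an even number of 0s has been read so far
  q1: an odd number of 0s has been read so far
Filling in the missing entries:
  δ(q1, 0): in q1 (an odd number of 0s has been read so far), after reading 0 we have: an even number of 0s has been read so far → q0
  δ(q1, 1): in q1 (an odd number of 0s has been read so far), after reading 1 we have: an odd number of 0s has been read so far → q1

Final answer: δ(q1, 0) = q0; δ(q1, 1) = q1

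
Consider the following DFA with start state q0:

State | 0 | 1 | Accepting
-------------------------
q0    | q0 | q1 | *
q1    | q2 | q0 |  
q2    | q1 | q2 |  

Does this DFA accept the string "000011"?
Start in q0.
Read '0': q0 → q0
Read '0': q0 → q0
Read '0': q0 → q0
Read '0': q0 → q0
Read '1': q0 → q1
Read '1': q1 → q0
Final state q0 is accepting, so the string is accepted.

Final answer: Yes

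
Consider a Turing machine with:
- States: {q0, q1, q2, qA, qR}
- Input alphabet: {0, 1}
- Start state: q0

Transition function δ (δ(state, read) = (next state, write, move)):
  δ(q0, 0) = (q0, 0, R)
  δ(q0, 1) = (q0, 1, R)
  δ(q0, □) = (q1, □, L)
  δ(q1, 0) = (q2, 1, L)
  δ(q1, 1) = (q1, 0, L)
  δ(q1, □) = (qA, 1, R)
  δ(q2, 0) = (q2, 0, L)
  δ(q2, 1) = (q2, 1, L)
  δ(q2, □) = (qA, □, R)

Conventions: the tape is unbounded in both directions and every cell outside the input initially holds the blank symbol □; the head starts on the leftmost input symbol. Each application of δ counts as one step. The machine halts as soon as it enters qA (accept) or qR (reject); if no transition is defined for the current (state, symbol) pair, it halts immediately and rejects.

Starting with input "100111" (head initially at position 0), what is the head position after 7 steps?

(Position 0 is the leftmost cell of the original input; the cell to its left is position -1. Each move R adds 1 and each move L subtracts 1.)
Step 0: [q0]100111 (head at position 0)
Step 1: δ(q0, 1) = (q0, 1, R)  ⊢  1[q0]00111 (head at position 1)
Step 2: δ(q0, 0) = (q0, 0, R)  ⊢  10[q0]0111 (head at position 2)
Step 3: δ(q0, 0) = (q0, 0, R)  ⊢  100[q0]111 (head at position 3)
Step 4: δ(q0, 1) = (q0, 1, R)  ⊢  1001[q0]11 (head at position 4)
Step 5: δ(q0, 1) = (q0, 1, R)  ⊢  10011[q0]1 (head at position 5)
Step 6: δ(q0, 1) = (q0, 1, R)  ⊢  100111[q0]□ (head at position 6)
Step 7: δ(q0, □) = (q1, □, L)  ⊢  10011[q1]1□ (head at position 5)
Head position after 7 steps: 5

Final answer: Position 5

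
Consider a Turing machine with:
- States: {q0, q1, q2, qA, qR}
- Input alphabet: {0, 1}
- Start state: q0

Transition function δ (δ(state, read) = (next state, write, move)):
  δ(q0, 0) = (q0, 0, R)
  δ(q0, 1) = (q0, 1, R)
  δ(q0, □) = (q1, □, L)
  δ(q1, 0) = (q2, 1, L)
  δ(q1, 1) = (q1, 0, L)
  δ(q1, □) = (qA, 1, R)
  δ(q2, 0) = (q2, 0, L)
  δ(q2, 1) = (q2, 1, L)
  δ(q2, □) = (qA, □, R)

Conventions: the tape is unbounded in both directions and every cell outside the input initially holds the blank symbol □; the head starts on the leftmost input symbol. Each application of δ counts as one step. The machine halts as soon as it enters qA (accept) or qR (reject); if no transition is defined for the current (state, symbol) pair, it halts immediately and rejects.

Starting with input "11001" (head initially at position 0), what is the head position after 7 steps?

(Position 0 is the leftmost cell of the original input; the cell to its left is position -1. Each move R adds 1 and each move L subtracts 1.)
Step 0: [q0]11001 (head at position 0)
Step 1: δ(q0, 1) = (q0, 1, R)  ⊢  1[q0]1001 (head at position 1)
Step 2: δ(q0, 1) = (q0, 1, R)  ⊢  11[q0]001 (head at position 2)
Step 3: δ(q0, 0) = (q0, 0, R)  ⊢  110[q0]01 (head at position 3)
Step 4: δ(q0, 0) = (q0, 0, R)  ⊢  1100[q0]1 (head at position 4)
Step 5: δ(q0, 1) = (q0, 1, R)  ⊢  11001[q0]□ (head at position 5)
Step 6: δ(q0, □) = (q1, □, L)  ⊢  1100[q1]1□ (head at position 4)
Step 7: δ(q1, 1) = (q1, 0, L)  ⊢  110[q1]00□ (head at position 3)
Head position after 7 steps: 3

Final answer: Position 3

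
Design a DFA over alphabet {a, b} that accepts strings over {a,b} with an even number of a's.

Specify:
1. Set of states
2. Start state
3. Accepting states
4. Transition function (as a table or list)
One valid DFA (any DFA recognizing the same language is acceptable):
States: {q0, q1}
Start: q0
Accepting: {q0}
Transitions (accepting states marked with *):
State | a | b | Accepting
-------------------------
q0    | q1 | q0 | *
q1    | q0 | q1 |  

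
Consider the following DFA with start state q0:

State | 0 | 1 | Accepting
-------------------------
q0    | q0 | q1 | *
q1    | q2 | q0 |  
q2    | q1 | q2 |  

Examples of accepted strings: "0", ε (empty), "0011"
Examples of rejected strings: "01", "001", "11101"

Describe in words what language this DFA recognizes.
binary numbers divisible by 3 (treating the string as a binary integer; leading zeros allowed, the empty string counts as 0)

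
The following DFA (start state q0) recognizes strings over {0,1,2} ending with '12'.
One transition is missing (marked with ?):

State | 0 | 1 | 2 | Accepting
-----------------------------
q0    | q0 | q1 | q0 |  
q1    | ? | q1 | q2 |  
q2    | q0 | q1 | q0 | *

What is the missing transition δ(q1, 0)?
q0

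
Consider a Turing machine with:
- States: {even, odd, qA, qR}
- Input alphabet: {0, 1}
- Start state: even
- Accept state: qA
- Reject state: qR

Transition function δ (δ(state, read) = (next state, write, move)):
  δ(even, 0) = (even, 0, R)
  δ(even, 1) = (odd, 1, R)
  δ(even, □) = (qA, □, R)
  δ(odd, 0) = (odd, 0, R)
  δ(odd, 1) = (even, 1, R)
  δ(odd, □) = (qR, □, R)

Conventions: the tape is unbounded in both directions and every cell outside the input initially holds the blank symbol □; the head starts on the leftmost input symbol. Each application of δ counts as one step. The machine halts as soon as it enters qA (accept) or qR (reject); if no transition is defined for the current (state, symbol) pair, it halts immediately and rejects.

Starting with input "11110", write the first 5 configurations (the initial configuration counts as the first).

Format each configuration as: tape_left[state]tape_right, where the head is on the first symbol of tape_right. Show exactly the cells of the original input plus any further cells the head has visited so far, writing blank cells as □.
Step 0: [even]11110 (head at position 0)
Step 1: δ(even, 1) = (odd, 1, R)  ⊢  1[odd]1110 (head at position 1)
Step 2: δ(odd, 1) = (even, 1, R)  ⊢  11[even]110 (head at position 2)
Step 3: δ(even, 1) = (odd, 1, R)  ⊢  111[odd]10 (head at position 3)
Step 4: δ(odd, 1) = (even, 1, R)  ⊢  1111[even]0 (head at position 4)

Final answer: [even]11110 ⊢ 1[odd]1110 ⊢ 11[even]110 ⊢ 111[odd]10 ⊢ 1111[even]0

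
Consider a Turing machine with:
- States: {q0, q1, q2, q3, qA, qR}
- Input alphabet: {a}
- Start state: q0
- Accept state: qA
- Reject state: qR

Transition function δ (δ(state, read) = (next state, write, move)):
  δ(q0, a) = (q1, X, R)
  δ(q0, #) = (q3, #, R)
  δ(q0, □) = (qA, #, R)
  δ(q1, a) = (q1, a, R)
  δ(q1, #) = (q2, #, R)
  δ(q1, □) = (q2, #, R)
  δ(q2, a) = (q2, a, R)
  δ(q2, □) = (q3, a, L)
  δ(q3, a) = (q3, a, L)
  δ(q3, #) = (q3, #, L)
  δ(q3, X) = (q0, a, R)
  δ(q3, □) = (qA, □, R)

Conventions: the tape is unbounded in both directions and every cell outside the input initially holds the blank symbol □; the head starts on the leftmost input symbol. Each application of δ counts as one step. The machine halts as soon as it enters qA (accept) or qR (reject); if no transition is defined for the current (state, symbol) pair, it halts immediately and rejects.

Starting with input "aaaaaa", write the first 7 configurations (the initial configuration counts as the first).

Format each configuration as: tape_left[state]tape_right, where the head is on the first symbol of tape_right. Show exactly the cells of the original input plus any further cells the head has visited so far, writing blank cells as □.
Step 0: [q0]aaaaaa (head at position 0)
Step 1: δ(q0, a) = (q1, X, R)  ⊢  X[q1]aaaaa (head at position 1)
Step 2: δ(q1, a) = (q1, a, R)  ⊢  Xa[q1]aaaa (head at position 2)
Step 3: δ(q1, a) = (q1, a, R)  ⊢  Xaa[q1]aaa (head at position 3)
Step 4: δ(q1, a) = (q1, a, R)  ⊢  Xaaa[q1]aa (head at position 4)
Step 5: δ(q1, a) = (q1, a, R)  ⊢  Xaaaa[q1]a (head at position 5)
Step 6: δ(q1, a) = (q1, a, R)  ⊢  Xaaaaa[q1]□ (head at position 6)

Final answer: [q0]aaaaaa ⊢ X[q1]aaaaa ⊢ Xa[q1]aaaa ⊢ Xaa[q1]aaa ⊢ Xaaa[q1]aa ⊢ Xaaaa[q1]a ⊢ Xaaaaa[q1]□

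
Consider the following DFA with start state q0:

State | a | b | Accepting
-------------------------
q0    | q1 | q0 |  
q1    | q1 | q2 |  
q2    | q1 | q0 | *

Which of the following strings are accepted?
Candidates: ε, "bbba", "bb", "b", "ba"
ε: q0; q0 is not accepting → rejected
"bbba": q0 → q0 → q0 → q0 → q1; q1 is not accepting → rejected
"bb": q0 → q0 → q0; q0 is not accepting → rejected
"b": q0 → q0; q0 is not accepting → rejected
"ba": q0 → q0 → q1; q1 is not accepting → rejected

Final answer: None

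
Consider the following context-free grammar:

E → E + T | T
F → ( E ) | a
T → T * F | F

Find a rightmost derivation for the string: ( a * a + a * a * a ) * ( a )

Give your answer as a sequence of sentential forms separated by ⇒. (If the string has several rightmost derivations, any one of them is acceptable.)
Start with E.
Step 1: the rightmost non-terminal is E; apply E → T:  T
Step 2: the rightmost non-terminal is T; apply T → T * F:  T * F
Step 3: the rightmost non-terminal is F; apply F → ( E ):  T * ( E )
Step 4: the rightmost non-terminal is E; apply E → T:  T * ( T )
Step 5: the rightmost non-terminal is T; apply T → F:  T * ( F )
Step 6: the rightmost non-terminal is F; apply F → a:  T * ( a )
Step 7: the rightmost non-terminal is T; apply T → F:  F * ( a )
Step 8: the rightmost non-terminal is F; apply F → ( E ):  ( E ) * ( a )
Step 9: the rightmost non-terminal is E; apply E → E + T:  ( E + T ) * ( a )
Step 10: the rightmost non-terminal is T; apply T → T * F:  ( E + T * F ) * ( a )
Step 11: the rightmost non-terminal is F; apply F → a:  ( E + T * a ) * ( a )
Step 12: the rightmost non-terminal is T; apply T → T * F:  ( E + T * F * a ) * ( a )
Step 13: the rightmost non-terminal is F; apply F → a:  ( E + T * a * a ) * ( a )
Step 14: the rightmost non-terminal is T; apply T → F:  ( E + F * a * a ) * ( a )
Step 15: the rightmost non-terminal is F; apply F → a:  ( E + a * a * a ) * ( a )
Step 16: the rightmost non-terminal is E; apply E → T:  ( T + a * a * a ) * ( a )
Step 17: the rightmost non-terminal is T; apply T → T * F:  ( T * F + a * a * a ) * ( a )
Step 18: the rightmost non-terminal is F; apply F → a:  ( T * a + a * a * a ) * ( a )
Step 19: the rightmost non-terminal is T; apply T → F:  ( F * a + a * a * a ) * ( a )
Step 20: the rightmost non-terminal is F; apply F → a:  ( a * a + a * a * a ) * ( a )

Final answer: E ⇒ T ⇒ T * F ⇒ T * ( E ) ⇒ T * ( T ) ⇒ T * ( F ) ⇒ T * ( a ) ⇒ F * ( a ) ⇒ ( E ) * ( a ) ⇒ ( E + T ) * ( a ) ⇒ ( E + T * F ) * ( a ) ⇒ ( E + T * a ) * ( a ) ⇒ ( E + T * F * a ) * ( a ) ⇒ ( E + T * a * a ) * ( a ) ⇒ ( E + F * a * a ) * ( a ) ⇒ ( E + a * a * a ) * ( a ) ⇒ ( T + a * a * a ) * ( a ) ⇒ ( T * F + a * a * a ) * ( a ) ⇒ ( T * a + a * a * a ) * ( a ) ⇒ ( F * a + a * a * a ) * ( a ) ⇒ ( a * a + a * a * a ) * ( a )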